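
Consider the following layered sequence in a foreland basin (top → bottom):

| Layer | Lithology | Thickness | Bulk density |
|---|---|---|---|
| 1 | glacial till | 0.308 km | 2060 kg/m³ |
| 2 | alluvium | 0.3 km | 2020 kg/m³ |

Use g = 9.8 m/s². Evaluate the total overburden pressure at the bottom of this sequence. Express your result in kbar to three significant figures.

glacial till: 2060 kg/m³ × 9.8 m/s² × 308 m = 6.218×10^6 Pa = 0.06218 kbar
alluvium: 2020 kg/m³ × 9.8 m/s² × 300 m = 5.939×10^6 Pa = 0.05939 kbar
Total = 0.06218 + 0.05939 = 0.12157 kbar

0.122 kbar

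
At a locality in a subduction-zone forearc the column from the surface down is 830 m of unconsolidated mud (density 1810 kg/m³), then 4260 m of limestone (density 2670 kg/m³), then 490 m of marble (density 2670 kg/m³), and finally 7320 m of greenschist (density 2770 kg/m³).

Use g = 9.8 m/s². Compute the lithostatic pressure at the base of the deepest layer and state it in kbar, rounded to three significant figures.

unconsolidated mud: 1810 kg/m³ × 9.8 m/s² × 830 m = 1.472×10^7 Pa = 0.1472 kbar
limestone: 2670 kg/m³ × 9.8 m/s² × 4260 m = 1.115×10^8 Pa = 1.115 kbar
marble: 2670 kg/m³ × 9.8 m/s² × 490 m = 1.282×10^7 Pa = 0.1282 kbar
greenschist: 2770 kg/m³ × 9.8 m/s² × 7320 m = 1.987×10^8 Pa = 1.987 kbar
Total = 0.1472 + 1.115 + 0.1282 + 1.987 = 3.3772 kbar

3.38 kbar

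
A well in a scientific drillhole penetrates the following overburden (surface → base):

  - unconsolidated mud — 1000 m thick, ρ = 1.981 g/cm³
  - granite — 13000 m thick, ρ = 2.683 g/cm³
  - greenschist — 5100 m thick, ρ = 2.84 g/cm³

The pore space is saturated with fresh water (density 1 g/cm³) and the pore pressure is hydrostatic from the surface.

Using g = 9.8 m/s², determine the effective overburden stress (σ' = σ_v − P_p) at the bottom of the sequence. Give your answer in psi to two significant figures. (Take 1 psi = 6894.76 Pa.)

46000 psi

Overburden (lithostatic) stress σ_v:
unconsolidated mud: 1981 kg/m³ × 9.8 m/s² × 1000 m = 1.941×10^7 Pa = 19.41 MPa
granite: 2683 kg/m³ × 9.8 m/s² × 13000 m = 3.418×10^8 Pa = 341.8 MPa
greenschist: 2840 kg/m³ × 9.8 m/s² × 5100 m = 1.419×10^8 Pa = 141.9 MPa
Total = 19.41 + 341.8 + 141.9 = 503.17 MPa
Pore pressure P_p = 1000 kg/m³ × 9.8 m/s² × 19100 m = 1.872×10^8 Pa = 187.2 MPa
Effective stress σ' = σ_v − P_p = 503.2 − 187.2 = 315.99 MPa = 45831 psi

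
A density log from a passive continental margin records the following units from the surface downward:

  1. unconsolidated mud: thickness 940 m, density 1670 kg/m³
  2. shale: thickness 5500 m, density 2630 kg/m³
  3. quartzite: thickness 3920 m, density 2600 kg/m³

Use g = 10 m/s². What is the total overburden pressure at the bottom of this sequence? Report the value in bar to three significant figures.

unconsolidated mud: 1670 kg/m³ × 10 m/s² × 940 m = 1.570×10^7 Pa = 157.0 bar
shale: 2630 kg/m³ × 10 m/s² × 5500 m = 1.446×10^8 Pa = 1446 bar
quartzite: 2600 kg/m³ × 10 m/s² × 3920 m = 1.019×10^8 Pa = 1019 bar
Total = 157.0 + 1446 + 1019 = 2622.7 bar

2620 bar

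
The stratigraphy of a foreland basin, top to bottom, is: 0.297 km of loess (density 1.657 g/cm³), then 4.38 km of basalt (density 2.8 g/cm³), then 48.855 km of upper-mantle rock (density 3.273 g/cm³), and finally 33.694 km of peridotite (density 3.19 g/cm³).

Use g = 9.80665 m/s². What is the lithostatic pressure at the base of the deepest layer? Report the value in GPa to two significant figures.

2.7 GPa

loess: 1657 kg/m³ × 9.80665 m/s² × 297 m = 4.826×10^6 Pa = 4.826×10^-3 GPa
basalt: 2800 kg/m³ × 9.80665 m/s² × 4380 m = 1.203×10^8 Pa = 0.1203 GPa
upper-mantle rock: 3273 kg/m³ × 9.80665 m/s² × 48855 m = 1.568×10^9 Pa = 1.568 GPa
peridotite: 3190 kg/m³ × 9.80665 m/s² × 33694 m = 1.054×10^9 Pa = 1.054 GPa
Total = 4.826×10^-3 + 0.1203 + 1.568 + 1.054 = 2.7473 GPa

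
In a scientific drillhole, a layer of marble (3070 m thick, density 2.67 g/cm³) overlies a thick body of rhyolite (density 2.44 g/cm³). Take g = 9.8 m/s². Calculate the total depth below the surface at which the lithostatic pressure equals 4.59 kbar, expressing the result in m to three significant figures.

Pressure at base of upper layers: 2670×9.8×3070 = 8.033×10^7 Pa = 0.8033 kbar
Remaining pressure to be supplied by rhyolite: 4.590×10^8 − 8.033×10^7 = 3.787×10^8 Pa
Additional depth in rhyolite = 3.787×10^8 Pa / (2440 kg/m³ × 9.8 m/s²) = 15836 m
Total depth = 3070 m + 15836 m = 18906 m

18900 m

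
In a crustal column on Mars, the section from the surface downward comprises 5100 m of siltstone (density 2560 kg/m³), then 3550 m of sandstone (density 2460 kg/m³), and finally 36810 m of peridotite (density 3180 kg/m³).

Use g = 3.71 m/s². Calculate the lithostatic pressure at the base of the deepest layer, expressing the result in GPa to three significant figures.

0.515 GPa

siltstone: 2560 kg/m³ × 3.71 m/s² × 5100 m = 4.844×10^7 Pa = 0.04844 GPa
sandstone: 2460 kg/m³ × 3.71 m/s² × 3550 m = 3.240×10^7 Pa = 0.03240 GPa
peridotite: 3180 kg/m³ × 3.71 m/s² × 36810 m = 4.343×10^8 Pa = 0.4343 GPa
Total = 0.04844 + 0.03240 + 0.4343 = 0.51511 GPa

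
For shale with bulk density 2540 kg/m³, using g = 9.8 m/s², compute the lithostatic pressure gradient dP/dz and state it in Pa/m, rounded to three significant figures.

24900 Pa/m

dP/dz = ρg = 2540 kg/m³ × 9.8 m/s² = 24892 Pa/m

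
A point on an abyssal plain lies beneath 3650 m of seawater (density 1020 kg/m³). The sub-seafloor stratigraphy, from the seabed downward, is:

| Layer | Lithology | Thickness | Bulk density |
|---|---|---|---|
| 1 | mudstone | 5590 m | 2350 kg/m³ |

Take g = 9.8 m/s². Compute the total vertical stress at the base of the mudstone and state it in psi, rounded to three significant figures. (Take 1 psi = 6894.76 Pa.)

24000 psi

seawater: 1020 kg/m³ × 9.8 m/s² × 3650 m = 3.649×10^7 Pa = 5292 psi
mudstone: 2350 kg/m³ × 9.8 m/s² × 5590 m = 1.287×10^8 Pa = 18672 psi
Total = 5292 + 18672 = 23964 psi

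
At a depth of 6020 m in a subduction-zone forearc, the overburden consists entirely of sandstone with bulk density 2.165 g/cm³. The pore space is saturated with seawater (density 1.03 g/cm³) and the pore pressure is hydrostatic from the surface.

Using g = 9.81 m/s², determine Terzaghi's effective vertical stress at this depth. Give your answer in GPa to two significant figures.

Overburden (lithostatic) stress σ_v:
sandstone: 2165 kg/m³ × 9.81 m/s² × 6020 m = 1.279×10^8 Pa = 127.9 MPa
Pore pressure P_p = 1030 kg/m³ × 9.81 m/s² × 6020 m = 6.083×10^7 Pa = 60.83 MPa
Effective stress σ' = σ_v − P_p = 127.9 − 60.83 = 67.029 MPa = 0.067029 GPa

0.067 GPa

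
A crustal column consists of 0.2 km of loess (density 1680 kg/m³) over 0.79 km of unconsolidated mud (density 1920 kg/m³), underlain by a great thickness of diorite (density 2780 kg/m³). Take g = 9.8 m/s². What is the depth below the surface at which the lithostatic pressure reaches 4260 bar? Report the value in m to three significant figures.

Pressure at base of upper layers: 1680×9.8×200 + 1920×9.8×790 = 1.816×10^7 Pa = 181.6 bar
Remaining pressure to be supplied by diorite: 4.260×10^8 − 1.816×10^7 = 4.078×10^8 Pa
Additional depth in diorite = 4.078×10^8 Pa / (2780 kg/m³ × 9.8 m/s²) = 14970 m
Total depth = 990 m + 14970 m = 15960 m

16000 m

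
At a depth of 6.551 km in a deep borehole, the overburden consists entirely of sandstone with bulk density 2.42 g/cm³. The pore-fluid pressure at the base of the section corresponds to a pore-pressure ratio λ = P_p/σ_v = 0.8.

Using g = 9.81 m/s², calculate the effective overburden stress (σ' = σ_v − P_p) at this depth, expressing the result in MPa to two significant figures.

31 MPa

Overburden (lithostatic) stress σ_v:
sandstone: 2420 kg/m³ × 9.81 m/s² × 6551 m = 1.555×10^8 Pa = 155.5 MPa
Pore pressure P_p = λ·σ_v = 0.8 × 155.5 MPa = 124.4 MPa
Effective stress σ' = σ_v − P_p = 155.5 − 124.4 = 31.104 MPa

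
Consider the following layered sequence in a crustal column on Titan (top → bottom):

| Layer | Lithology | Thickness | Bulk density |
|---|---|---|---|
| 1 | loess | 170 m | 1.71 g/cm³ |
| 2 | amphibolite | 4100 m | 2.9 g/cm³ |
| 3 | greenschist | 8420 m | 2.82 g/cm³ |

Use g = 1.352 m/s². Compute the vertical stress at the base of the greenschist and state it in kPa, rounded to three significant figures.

loess: 1710 kg/m³ × 1.352 m/s² × 170 m = 3.930×10^5 Pa = 393.0 kPa
amphibolite: 2900 kg/m³ × 1.352 m/s² × 4100 m = 1.608×10^7 Pa = 16075 kPa
greenschist: 2820 kg/m³ × 1.352 m/s² × 8420 m = 3.210×10^7 Pa = 32102 kPa
Total = 393.0 + 16075 + 32102 = 48571 kPa

48600 kPa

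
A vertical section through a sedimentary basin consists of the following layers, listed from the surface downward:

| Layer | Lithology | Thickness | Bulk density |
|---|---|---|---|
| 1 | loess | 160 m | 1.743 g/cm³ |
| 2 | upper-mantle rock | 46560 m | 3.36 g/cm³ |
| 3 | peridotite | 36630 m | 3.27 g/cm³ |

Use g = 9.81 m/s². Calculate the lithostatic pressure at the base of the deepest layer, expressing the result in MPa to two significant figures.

2700 MPa

loess: 1743 kg/m³ × 9.81 m/s² × 160 m = 2.736×10^6 Pa = 2.736 MPa
upper-mantle rock: 3360 kg/m³ × 9.81 m/s² × 46560 m = 1.535×10^9 Pa = 1535 MPa
peridotite: 3270 kg/m³ × 9.81 m/s² × 36630 m = 1.175×10^9 Pa = 1175 MPa
Total = 2.736 + 1535 + 1175 = 2712.5 MPa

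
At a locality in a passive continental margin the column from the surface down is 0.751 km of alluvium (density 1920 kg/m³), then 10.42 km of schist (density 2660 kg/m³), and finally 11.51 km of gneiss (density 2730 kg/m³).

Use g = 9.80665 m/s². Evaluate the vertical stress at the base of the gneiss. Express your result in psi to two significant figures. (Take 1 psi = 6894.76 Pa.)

alluvium: 1920 kg/m³ × 9.80665 m/s² × 751 m = 1.414×10^7 Pa = 2051 psi
schist: 2660 kg/m³ × 9.80665 m/s² × 10420 m = 2.718×10^8 Pa = 39423 psi
gneiss: 2730 kg/m³ × 9.80665 m/s² × 11510 m = 3.081×10^8 Pa = 44693 psi
Total = 2051 + 39423 + 44693 = 86167 psi

86000 psi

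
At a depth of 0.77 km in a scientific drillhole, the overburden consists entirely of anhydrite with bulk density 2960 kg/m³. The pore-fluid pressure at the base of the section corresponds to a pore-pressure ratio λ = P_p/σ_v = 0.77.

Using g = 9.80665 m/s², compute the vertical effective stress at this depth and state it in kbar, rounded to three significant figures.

0.0514 kbar

Overburden (lithostatic) stress σ_v:
anhydrite: 2960 kg/m³ × 9.80665 m/s² × 770 m = 2.235×10^7 Pa = 22.35 MPa
Pore pressure P_p = λ·σ_v = 0.77 × 22.35 MPa = 17.21 MPa
Effective stress σ' = σ_v − P_p = 22.35 − 17.21 = 5.1408 MPa = 0.051408 kbar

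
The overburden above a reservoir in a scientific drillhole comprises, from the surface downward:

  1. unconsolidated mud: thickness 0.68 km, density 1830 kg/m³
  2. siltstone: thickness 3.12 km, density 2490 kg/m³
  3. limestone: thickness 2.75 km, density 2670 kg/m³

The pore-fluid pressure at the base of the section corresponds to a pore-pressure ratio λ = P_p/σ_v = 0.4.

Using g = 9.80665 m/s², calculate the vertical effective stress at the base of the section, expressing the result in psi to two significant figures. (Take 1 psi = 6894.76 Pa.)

Overburden (lithostatic) stress σ_v:
unconsolidated mud: 1830 kg/m³ × 9.80665 m/s² × 680 m = 1.220×10^7 Pa = 12.20 MPa
siltstone: 2490 kg/m³ × 9.80665 m/s² × 3120 m = 7.619×10^7 Pa = 76.19 MPa
limestone: 2670 kg/m³ × 9.80665 m/s² × 2750 m = 7.201×10^7 Pa = 72.01 MPa
Total = 12.20 + 76.19 + 72.01 = 160.39 MPa
Pore pressure P_p = λ·σ_v = 0.4 × 160.4 MPa = 64.16 MPa
Effective stress σ' = σ_v − P_p = 160.4 − 64.16 = 96.237 MPa = 13958 psi

14000 psi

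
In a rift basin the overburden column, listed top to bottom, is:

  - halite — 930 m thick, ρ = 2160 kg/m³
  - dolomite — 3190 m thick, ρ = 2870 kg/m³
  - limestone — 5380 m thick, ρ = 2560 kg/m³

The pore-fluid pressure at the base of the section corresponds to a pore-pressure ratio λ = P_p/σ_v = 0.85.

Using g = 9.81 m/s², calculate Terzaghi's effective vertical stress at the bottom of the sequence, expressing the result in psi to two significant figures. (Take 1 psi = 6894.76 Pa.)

Overburden (lithostatic) stress σ_v:
halite: 2160 kg/m³ × 9.81 m/s² × 930 m = 1.971×10^7 Pa = 19.71 MPa
dolomite: 2870 kg/m³ × 9.81 m/s² × 3190 m = 8.981×10^7 Pa = 89.81 MPa
limestone: 2560 kg/m³ × 9.81 m/s² × 5380 m = 1.351×10^8 Pa = 135.1 MPa
Total = 19.71 + 89.81 + 135.1 = 244.63 MPa
Pore pressure P_p = λ·σ_v = 0.85 × 244.6 MPa = 207.9 MPa
Effective stress σ' = σ_v − P_p = 244.6 − 207.9 = 36.695 MPa = 5322.1 psi

5300 psi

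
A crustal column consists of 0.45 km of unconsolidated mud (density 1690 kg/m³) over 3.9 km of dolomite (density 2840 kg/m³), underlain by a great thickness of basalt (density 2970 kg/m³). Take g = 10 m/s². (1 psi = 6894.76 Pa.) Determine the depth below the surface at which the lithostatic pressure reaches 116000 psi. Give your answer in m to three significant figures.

Pressure at base of upper layers: 1690×10×450 + 2840×10×3900 = 1.184×10^8 Pa = 17167 psi
Remaining pressure to be supplied by basalt: 7.998×10^8 − 1.184×10^8 = 6.814×10^8 Pa
Additional depth in basalt = 6.814×10^8 Pa / (2970 kg/m³ × 10 m/s²) = 22944 m
Total depth = 4350 m + 22944 m = 27294 m

27300 m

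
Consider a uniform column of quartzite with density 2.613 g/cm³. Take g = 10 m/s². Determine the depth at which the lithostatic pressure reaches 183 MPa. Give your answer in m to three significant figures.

h = P/(ρg) = 183 MPa / (2613 kg/m³ × 10 m/s²) = 1.830×10^8 Pa / 26130 Pa/m = 7003.4 m

7000 m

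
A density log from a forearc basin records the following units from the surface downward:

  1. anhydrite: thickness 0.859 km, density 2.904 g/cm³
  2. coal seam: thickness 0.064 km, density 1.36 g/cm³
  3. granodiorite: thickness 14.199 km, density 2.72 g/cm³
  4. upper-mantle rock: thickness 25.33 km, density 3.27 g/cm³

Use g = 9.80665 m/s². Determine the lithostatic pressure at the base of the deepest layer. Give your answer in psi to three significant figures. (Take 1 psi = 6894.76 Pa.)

176000 psi

anhydrite: 2904 kg/m³ × 9.80665 m/s² × 859 m = 2.446×10^7 Pa = 3548 psi
coal seam: 1360 kg/m³ × 9.80665 m/s² × 64 m = 8.536×10^5 Pa = 123.8 psi
granodiorite: 2720 kg/m³ × 9.80665 m/s² × 14199 m = 3.787×10^8 Pa = 54932 psi
upper-mantle rock: 3270 kg/m³ × 9.80665 m/s² × 25330 m = 8.123×10^8 Pa = 1.178×10^5 psi
Total = 3548 + 123.8 + 54932 + 1.178×10^5 = 1.7641×10^5 psi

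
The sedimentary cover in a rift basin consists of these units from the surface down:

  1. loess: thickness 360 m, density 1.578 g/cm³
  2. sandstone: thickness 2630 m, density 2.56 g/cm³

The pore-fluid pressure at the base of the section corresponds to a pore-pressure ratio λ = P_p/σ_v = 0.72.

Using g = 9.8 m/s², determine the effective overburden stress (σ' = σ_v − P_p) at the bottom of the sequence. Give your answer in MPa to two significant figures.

Overburden (lithostatic) stress σ_v:
loess: 1578 kg/m³ × 9.8 m/s² × 360 m = 5.567×10^6 Pa = 5.567 MPa
sandstone: 2560 kg/m³ × 9.8 m/s² × 2630 m = 6.598×10^7 Pa = 65.98 MPa
Total = 5.567 + 65.98 = 71.549 MPa
Pore pressure P_p = λ·σ_v = 0.72 × 71.55 MPa = 51.52 MPa
Effective stress σ' = σ_v − P_p = 71.55 − 51.52 = 20.034 MPa

20 MPa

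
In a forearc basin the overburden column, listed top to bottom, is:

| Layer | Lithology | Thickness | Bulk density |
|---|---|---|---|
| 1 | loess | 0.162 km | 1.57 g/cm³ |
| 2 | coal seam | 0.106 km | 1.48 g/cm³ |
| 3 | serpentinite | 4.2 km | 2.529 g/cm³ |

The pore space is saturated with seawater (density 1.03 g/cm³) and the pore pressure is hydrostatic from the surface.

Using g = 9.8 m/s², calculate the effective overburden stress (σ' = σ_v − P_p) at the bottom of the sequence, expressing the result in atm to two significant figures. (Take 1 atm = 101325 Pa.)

Overburden (lithostatic) stress σ_v:
loess: 1570 kg/m³ × 9.8 m/s² × 162 m = 2.493×10^6 Pa = 2.493 MPa
coal seam: 1480 kg/m³ × 9.8 m/s² × 106 m = 1.537×10^6 Pa = 1.537 MPa
serpentinite: 2529 kg/m³ × 9.8 m/s² × 4200 m = 1.041×10^8 Pa = 104.1 MPa
Total = 2.493 + 1.537 + 104.1 = 108.12 MPa
Pore pressure P_p = 1030 kg/m³ × 9.8 m/s² × 4468 m = 4.510×10^7 Pa = 45.10 MPa
Effective stress σ' = σ_v − P_p = 108.1 − 45.10 = 63.024 MPa = 621.99 atm

620 atm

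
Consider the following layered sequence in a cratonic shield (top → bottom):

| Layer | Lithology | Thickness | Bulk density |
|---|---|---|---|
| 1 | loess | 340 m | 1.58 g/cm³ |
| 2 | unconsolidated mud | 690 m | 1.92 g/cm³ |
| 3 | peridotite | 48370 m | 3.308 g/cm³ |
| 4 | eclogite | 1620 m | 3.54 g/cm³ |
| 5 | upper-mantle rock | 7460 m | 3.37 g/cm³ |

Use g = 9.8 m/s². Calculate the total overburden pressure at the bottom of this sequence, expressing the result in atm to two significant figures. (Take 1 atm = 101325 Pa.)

loess: 1580 kg/m³ × 9.8 m/s² × 340 m = 5.265×10^6 Pa = 51.96 atm
unconsolidated mud: 1920 kg/m³ × 9.8 m/s² × 690 m = 1.298×10^7 Pa = 128.1 atm
peridotite: 3308 kg/m³ × 9.8 m/s² × 48370 m = 1.568×10^9 Pa = 15476 atm
eclogite: 3540 kg/m³ × 9.8 m/s² × 1620 m = 5.620×10^7 Pa = 554.7 atm
upper-mantle rock: 3370 kg/m³ × 9.8 m/s² × 7460 m = 2.464×10^8 Pa = 2432 atm
Total = 51.96 + 128.1 + 15476 + 554.7 + 2432 = 18642 atm

19000 atm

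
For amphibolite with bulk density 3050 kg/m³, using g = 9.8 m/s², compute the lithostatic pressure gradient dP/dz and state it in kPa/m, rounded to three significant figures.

29.9 kPa/m

dP/dz = ρg = 3050 kg/m³ × 9.8 m/s² = 29890 Pa/m
= 29890 Pa/m × (1 kPa/m / 1000.0 Pa/m) = 29.890 kPa/m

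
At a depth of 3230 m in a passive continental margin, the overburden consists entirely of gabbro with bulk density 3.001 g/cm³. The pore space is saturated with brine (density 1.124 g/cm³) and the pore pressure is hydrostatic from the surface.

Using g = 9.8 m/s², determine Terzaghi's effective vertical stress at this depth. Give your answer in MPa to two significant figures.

Overburden (lithostatic) stress σ_v:
gabbro: 3001 kg/m³ × 9.8 m/s² × 3230 m = 9.499×10^7 Pa = 94.99 MPa
Pore pressure P_p = 1124 kg/m³ × 9.8 m/s² × 3230 m = 3.558×10^7 Pa = 35.58 MPa
Effective stress σ' = σ_v − P_p = 94.99 − 35.58 = 59.415 MPa

59 MPa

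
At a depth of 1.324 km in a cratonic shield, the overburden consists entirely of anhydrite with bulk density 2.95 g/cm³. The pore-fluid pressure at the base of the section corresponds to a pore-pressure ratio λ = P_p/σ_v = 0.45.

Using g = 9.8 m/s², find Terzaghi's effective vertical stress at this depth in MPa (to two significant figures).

21 MPa

Overburden (lithostatic) stress σ_v:
anhydrite: 2950 kg/m³ × 9.8 m/s² × 1324 m = 3.828×10^7 Pa = 38.28 MPa
Pore pressure P_p = λ·σ_v = 0.45 × 38.28 MPa = 17.22 MPa
Effective stress σ' = σ_v − P_p = 38.28 − 17.22 = 21.052 MPa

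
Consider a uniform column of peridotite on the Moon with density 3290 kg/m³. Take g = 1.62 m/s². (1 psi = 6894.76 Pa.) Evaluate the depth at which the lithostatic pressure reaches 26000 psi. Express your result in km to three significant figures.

33.6 km

h = P/(ρg) = 26000 psi / (3290 kg/m³ × 1.62 m/s²) = 1.793×10^8 Pa / 5329.8 Pa/m = 33634 m
= 33.634 km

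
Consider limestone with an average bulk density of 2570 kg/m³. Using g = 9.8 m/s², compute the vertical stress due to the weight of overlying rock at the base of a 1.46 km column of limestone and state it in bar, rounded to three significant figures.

368 bar

limestone: 2570 kg/m³ × 9.8 m/s² × 1460 m = 3.677×10^7 Pa = 367.7 bar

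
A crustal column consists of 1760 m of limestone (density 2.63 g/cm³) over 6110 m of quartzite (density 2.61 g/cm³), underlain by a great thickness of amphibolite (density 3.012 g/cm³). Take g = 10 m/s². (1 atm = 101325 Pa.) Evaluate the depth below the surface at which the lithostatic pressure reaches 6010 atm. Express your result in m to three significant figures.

21300 m

Pressure at base of upper layers: 2630×10×1760 + 2610×10×6110 = 2.058×10^8 Pa = 2031 atm
Remaining pressure to be supplied by amphibolite: 6.090×10^8 − 2.058×10^8 = 4.032×10^8 Pa
Additional depth in amphibolite = 4.032×10^8 Pa / (3012 kg/m³ × 10 m/s²) = 13387 m
Total depth = 7870 m + 13387 m = 21257 m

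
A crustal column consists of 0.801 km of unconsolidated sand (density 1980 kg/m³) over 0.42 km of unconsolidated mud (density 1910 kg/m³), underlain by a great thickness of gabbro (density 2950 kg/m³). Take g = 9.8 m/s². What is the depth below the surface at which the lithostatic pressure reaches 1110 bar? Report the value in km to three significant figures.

4.25 km

Pressure at base of upper layers: 1980×9.8×801 + 1910×9.8×420 = 2.340×10^7 Pa = 234.0 bar
Remaining pressure to be supplied by gabbro: 1.110×10^8 − 2.340×10^7 = 8.760×10^7 Pa
Additional depth in gabbro = 8.760×10^7 Pa / (2950 kg/m³ × 9.8 m/s²) = 3029.9 m
Total depth = 1221 m + 3029.9 m = 4250.9 m
= 4.2509 km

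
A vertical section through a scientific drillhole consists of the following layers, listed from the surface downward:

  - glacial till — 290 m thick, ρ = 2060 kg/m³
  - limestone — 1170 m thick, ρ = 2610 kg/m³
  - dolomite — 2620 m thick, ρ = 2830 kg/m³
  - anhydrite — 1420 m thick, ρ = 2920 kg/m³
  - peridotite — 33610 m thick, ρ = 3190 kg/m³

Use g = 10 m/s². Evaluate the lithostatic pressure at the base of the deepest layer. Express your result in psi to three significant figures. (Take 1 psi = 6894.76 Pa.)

178000 psi

glacial till: 2060 kg/m³ × 10 m/s² × 290 m = 5.974×10^6 Pa = 866.5 psi
limestone: 2610 kg/m³ × 10 m/s² × 1170 m = 3.054×10^7 Pa = 4429 psi
dolomite: 2830 kg/m³ × 10 m/s² × 2620 m = 7.415×10^7 Pa = 10754 psi
anhydrite: 2920 kg/m³ × 10 m/s² × 1420 m = 4.146×10^7 Pa = 6014 psi
peridotite: 3190 kg/m³ × 10 m/s² × 33610 m = 1.072×10^9 Pa = 1.555×10^5 psi
Total = 866.5 + 4429 + 10754 + 6014 + 1.555×10^5 = 1.7757×10^5 psi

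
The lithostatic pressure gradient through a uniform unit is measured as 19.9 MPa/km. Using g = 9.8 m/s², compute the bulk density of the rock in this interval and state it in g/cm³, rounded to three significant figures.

2.03 g/cm³

ρ = (dP/dz)/g = 19.9 MPa/km / 9.8 m/s² = 19900 Pa/m / 9.8 m/s² = 2030.6 kg/m³
= 2.031 g/cm³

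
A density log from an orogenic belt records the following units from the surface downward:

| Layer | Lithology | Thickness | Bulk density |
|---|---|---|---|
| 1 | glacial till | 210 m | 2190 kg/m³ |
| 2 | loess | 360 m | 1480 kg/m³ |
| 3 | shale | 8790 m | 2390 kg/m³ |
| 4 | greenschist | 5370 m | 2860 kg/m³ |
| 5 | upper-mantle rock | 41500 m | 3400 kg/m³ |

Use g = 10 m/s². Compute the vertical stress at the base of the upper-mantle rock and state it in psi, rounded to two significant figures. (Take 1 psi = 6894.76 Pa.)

260000 psi

glacial till: 2190 kg/m³ × 10 m/s² × 210 m = 4.599×10^6 Pa = 667.0 psi
loess: 1480 kg/m³ × 10 m/s² × 360 m = 5.328×10^6 Pa = 772.8 psi
shale: 2390 kg/m³ × 10 m/s² × 8790 m = 2.101×10^8 Pa = 30470 psi
greenschist: 2860 kg/m³ × 10 m/s² × 5370 m = 1.536×10^8 Pa = 22275 psi
upper-mantle rock: 3400 kg/m³ × 10 m/s² × 41500 m = 1.411×10^9 Pa = 2.046×10^5 psi
Total = 667.0 + 772.8 + 30470 + 22275 + 2.046×10^5 = 2.5883×10^5 psi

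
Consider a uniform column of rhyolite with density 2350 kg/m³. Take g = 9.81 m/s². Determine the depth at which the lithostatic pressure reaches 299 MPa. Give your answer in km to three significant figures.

h = P/(ρg) = 299 MPa / (2350 kg/m³ × 9.81 m/s²) = 2.990×10^8 Pa / 23054 Pa/m = 12970 m
= 12.970 km

13.0 km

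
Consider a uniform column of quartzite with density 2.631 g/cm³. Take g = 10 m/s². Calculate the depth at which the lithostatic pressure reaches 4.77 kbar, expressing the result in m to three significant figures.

18100 m

h = P/(ρg) = 4.77 kbar / (2631 kg/m³ × 10 m/s²) = 4.770×10^8 Pa / 26310 Pa/m = 18130 m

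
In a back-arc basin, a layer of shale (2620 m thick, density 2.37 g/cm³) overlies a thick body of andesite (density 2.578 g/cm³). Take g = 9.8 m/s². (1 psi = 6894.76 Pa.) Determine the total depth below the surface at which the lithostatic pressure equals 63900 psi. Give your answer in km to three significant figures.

Pressure at base of upper layers: 2370×9.8×2620 = 6.085×10^7 Pa = 8826 psi
Remaining pressure to be supplied by andesite: 4.406×10^8 − 6.085×10^7 = 3.797×10^8 Pa
Additional depth in andesite = 3.797×10^8 Pa / (2578 kg/m³ × 9.8 m/s²) = 15030 m
Total depth = 2620 m + 15030 m = 17650 m
= 17.650 km

17.6 km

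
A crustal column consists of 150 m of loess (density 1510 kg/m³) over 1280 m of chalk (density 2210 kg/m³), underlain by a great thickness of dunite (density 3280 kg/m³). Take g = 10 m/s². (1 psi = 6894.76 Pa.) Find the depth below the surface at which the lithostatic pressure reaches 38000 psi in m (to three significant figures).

8490 m

Pressure at base of upper layers: 1510×10×150 + 2210×10×1280 = 3.055×10^7 Pa = 4431 psi
Remaining pressure to be supplied by dunite: 2.620×10^8 − 3.055×10^7 = 2.314×10^8 Pa
Additional depth in dunite = 2.314×10^8 Pa / (3280 kg/m³ × 10 m/s²) = 7056.3 m
Total depth = 1430 m + 7056.3 m = 8486.3 m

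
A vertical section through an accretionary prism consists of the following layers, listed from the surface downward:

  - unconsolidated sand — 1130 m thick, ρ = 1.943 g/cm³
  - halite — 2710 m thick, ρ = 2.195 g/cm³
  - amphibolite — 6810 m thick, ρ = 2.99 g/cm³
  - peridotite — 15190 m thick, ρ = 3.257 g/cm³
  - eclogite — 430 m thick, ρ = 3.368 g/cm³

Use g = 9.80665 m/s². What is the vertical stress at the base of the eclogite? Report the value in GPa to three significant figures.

0.779 GPa

unconsolidated sand: 1943 kg/m³ × 9.80665 m/s² × 1130 m = 2.153×10^7 Pa = 0.02153 GPa
halite: 2195 kg/m³ × 9.80665 m/s² × 2710 m = 5.833×10^7 Pa = 0.05833 GPa
amphibolite: 2990 kg/m³ × 9.80665 m/s² × 6810 m = 1.997×10^8 Pa = 0.1997 GPa
peridotite: 3257 kg/m³ × 9.80665 m/s² × 15190 m = 4.852×10^8 Pa = 0.4852 GPa
eclogite: 3368 kg/m³ × 9.80665 m/s² × 430 m = 1.420×10^7 Pa = 0.01420 GPa
Total = 0.02153 + 0.05833 + 0.1997 + 0.4852 + 0.01420 = 0.77892 GPa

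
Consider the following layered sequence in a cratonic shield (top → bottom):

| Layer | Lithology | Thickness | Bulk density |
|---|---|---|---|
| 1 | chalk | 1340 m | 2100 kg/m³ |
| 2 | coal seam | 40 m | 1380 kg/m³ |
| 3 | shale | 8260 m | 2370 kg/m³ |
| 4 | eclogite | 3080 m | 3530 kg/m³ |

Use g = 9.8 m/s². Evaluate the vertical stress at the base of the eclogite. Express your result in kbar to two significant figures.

3.3 kbar

chalk: 2100 kg/m³ × 9.8 m/s² × 1340 m = 2.758×10^7 Pa = 0.2758 kbar
coal seam: 1380 kg/m³ × 9.8 m/s² × 40 m = 5.410×10^5 Pa = 5.410×10^-3 kbar
shale: 2370 kg/m³ × 9.8 m/s² × 8260 m = 1.918×10^8 Pa = 1.918 kbar
eclogite: 3530 kg/m³ × 9.8 m/s² × 3080 m = 1.065×10^8 Pa = 1.065 kbar
Total = 0.2758 + 5.410×10^-3 + 1.918 + 1.065 = 3.2651 kbar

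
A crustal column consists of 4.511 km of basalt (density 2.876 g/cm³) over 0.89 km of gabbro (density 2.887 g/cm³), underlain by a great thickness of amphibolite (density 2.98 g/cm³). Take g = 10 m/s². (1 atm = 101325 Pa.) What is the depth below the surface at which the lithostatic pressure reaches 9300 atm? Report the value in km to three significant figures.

31.8 km

Pressure at base of upper layers: 2876×10×4511 + 2887×10×890 = 1.554×10^8 Pa = 1534 atm
Remaining pressure to be supplied by amphibolite: 9.423×10^8 − 1.554×10^8 = 7.869×10^8 Pa
Additional depth in amphibolite = 7.869×10^8 Pa / (2980 kg/m³ × 10 m/s²) = 26406 m
Total depth = 5401 m + 26406 m = 31807 m
= 31.807 km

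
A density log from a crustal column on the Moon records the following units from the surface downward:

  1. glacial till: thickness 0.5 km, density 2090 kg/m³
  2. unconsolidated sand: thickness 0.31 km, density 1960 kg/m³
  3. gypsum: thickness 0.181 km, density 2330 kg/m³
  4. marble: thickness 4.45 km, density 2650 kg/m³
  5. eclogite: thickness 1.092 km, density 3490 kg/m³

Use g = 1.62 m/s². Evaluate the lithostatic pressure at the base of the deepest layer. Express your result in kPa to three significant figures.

glacial till: 2090 kg/m³ × 1.62 m/s² × 500 m = 1.693×10^6 Pa = 1693 kPa
unconsolidated sand: 1960 kg/m³ × 1.62 m/s² × 310 m = 9.843×10^5 Pa = 984.3 kPa
gypsum: 2330 kg/m³ × 1.62 m/s² × 181 m = 6.832×10^5 Pa = 683.2 kPa
marble: 2650 kg/m³ × 1.62 m/s² × 4450 m = 1.910×10^7 Pa = 19104 kPa
eclogite: 3490 kg/m³ × 1.62 m/s² × 1092 m = 6.174×10^6 Pa = 6174 kPa
Total = 1693 + 984.3 + 683.2 + 19104 + 6174 = 28638 kPa

28600 kPa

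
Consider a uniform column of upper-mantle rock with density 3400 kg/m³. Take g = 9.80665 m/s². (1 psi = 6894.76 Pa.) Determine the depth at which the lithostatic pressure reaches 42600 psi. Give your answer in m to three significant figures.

8810 m

h = P/(ρg) = 42600 psi / (3400 kg/m³ × 9.80665 m/s²) = 2.937×10^8 Pa / 33343 Pa/m = 8809.0 m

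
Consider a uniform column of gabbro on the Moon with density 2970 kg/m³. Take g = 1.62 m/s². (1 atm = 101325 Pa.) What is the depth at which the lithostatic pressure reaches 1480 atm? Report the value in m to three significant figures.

31200 m

h = P/(ρg) = 1480 atm / (2970 kg/m³ × 1.62 m/s²) = 1.500×10^8 Pa / 4811.4 Pa/m = 31168 m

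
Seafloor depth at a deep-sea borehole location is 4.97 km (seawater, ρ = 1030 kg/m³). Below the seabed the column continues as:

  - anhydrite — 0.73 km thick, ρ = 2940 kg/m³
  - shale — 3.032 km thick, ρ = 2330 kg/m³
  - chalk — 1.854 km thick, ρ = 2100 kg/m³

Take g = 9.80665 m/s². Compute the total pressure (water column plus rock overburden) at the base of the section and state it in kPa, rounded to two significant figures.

180000 kPa

seawater: 1030 kg/m³ × 9.80665 m/s² × 4970 m = 5.020×10^7 Pa = 50201 kPa
anhydrite: 2940 kg/m³ × 9.80665 m/s² × 730 m = 2.105×10^7 Pa = 21047 kPa
shale: 2330 kg/m³ × 9.80665 m/s² × 3032 m = 6.928×10^7 Pa = 69280 kPa
chalk: 2100 kg/m³ × 9.80665 m/s² × 1854 m = 3.818×10^7 Pa = 38181 kPa
Total = 50201 + 21047 + 69280 + 38181 = 1.7871×10^5 kPa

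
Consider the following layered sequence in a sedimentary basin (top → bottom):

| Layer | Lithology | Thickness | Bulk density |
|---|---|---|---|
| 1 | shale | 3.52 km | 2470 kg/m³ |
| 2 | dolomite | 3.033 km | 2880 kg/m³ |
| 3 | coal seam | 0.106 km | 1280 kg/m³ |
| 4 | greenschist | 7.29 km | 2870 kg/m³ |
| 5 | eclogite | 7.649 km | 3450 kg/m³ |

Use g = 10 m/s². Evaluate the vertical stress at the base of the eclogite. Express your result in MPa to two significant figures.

shale: 2470 kg/m³ × 10 m/s² × 3520 m = 8.694×10^7 Pa = 86.94 MPa
dolomite: 2880 kg/m³ × 10 m/s² × 3033 m = 8.735×10^7 Pa = 87.35 MPa
coal seam: 1280 kg/m³ × 10 m/s² × 106 m = 1.357×10^6 Pa = 1.357 MPa
greenschist: 2870 kg/m³ × 10 m/s² × 7290 m = 2.092×10^8 Pa = 209.2 MPa
eclogite: 3450 kg/m³ × 10 m/s² × 7649 m = 2.639×10^8 Pa = 263.9 MPa
Total = 86.94 + 87.35 + 1.357 + 209.2 + 263.9 = 648.76 MPa

650 MPa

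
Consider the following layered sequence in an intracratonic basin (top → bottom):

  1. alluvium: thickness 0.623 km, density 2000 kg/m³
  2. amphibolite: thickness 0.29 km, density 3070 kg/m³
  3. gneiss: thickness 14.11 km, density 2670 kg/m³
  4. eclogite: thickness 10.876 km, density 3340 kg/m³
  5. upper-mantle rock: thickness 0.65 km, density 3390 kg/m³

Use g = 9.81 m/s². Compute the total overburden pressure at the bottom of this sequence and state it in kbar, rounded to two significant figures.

alluvium: 2000 kg/m³ × 9.81 m/s² × 623 m = 1.222×10^7 Pa = 0.1222 kbar
amphibolite: 3070 kg/m³ × 9.81 m/s² × 290 m = 8.734×10^6 Pa = 0.08734 kbar
gneiss: 2670 kg/m³ × 9.81 m/s² × 14110 m = 3.696×10^8 Pa = 3.696 kbar
eclogite: 3340 kg/m³ × 9.81 m/s² × 10876 m = 3.564×10^8 Pa = 3.564 kbar
upper-mantle rock: 3390 kg/m³ × 9.81 m/s² × 650 m = 2.162×10^7 Pa = 0.2162 kbar
Total = 0.1222 + 0.08734 + 3.696 + 3.564 + 0.2162 = 7.6851 kbar

7.7 kbar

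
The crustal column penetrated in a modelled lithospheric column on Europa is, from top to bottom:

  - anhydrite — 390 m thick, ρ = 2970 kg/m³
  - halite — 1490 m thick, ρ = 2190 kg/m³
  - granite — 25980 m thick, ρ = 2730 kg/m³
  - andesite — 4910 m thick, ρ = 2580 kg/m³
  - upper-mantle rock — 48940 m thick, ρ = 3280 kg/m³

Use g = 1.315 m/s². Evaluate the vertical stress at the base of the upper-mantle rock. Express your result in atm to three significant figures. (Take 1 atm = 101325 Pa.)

anhydrite: 2970 kg/m³ × 1.315 m/s² × 390 m = 1.523×10^6 Pa = 15.03 atm
halite: 2190 kg/m³ × 1.315 m/s² × 1490 m = 4.291×10^6 Pa = 42.35 atm
granite: 2730 kg/m³ × 1.315 m/s² × 25980 m = 9.327×10^7 Pa = 920.5 atm
andesite: 2580 kg/m³ × 1.315 m/s² × 4910 m = 1.666×10^7 Pa = 164.4 atm
upper-mantle rock: 3280 kg/m³ × 1.315 m/s² × 48940 m = 2.111×10^8 Pa = 2083 atm
Total = 15.03 + 42.35 + 920.5 + 164.4 + 2083 = 3225.5 atm

3230 atm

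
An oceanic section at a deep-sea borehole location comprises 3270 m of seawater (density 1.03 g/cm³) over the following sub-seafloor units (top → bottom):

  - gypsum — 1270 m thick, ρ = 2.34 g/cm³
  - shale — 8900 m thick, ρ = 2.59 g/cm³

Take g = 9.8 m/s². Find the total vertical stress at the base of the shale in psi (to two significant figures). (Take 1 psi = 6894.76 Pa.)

42000 psi

seawater: 1030 kg/m³ × 9.8 m/s² × 3270 m = 3.301×10^7 Pa = 4787 psi
gypsum: 2340 kg/m³ × 9.8 m/s² × 1270 m = 2.912×10^7 Pa = 4224 psi
shale: 2590 kg/m³ × 9.8 m/s² × 8900 m = 2.259×10^8 Pa = 32764 psi
Total = 4787 + 4224 + 32764 = 41775 psi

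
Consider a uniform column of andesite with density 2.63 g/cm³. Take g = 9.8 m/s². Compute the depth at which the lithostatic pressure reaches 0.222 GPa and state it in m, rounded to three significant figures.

8610 m

h = P/(ρg) = 0.222 GPa / (2630 kg/m³ × 9.8 m/s²) = 2.220×10^8 Pa / 25774 Pa/m = 8613.3 m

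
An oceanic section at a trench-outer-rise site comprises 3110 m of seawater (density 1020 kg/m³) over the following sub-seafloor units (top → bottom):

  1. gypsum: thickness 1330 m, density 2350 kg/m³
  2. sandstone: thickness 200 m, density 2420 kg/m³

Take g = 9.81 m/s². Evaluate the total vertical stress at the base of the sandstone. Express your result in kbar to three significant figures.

seawater: 1020 kg/m³ × 9.81 m/s² × 3110 m = 3.112×10^7 Pa = 0.3112 kbar
gypsum: 2350 kg/m³ × 9.81 m/s² × 1330 m = 3.066×10^7 Pa = 0.3066 kbar
sandstone: 2420 kg/m³ × 9.81 m/s² × 200 m = 4.748×10^6 Pa = 0.04748 kbar
Total = 0.3112 + 0.3066 + 0.04748 = 0.66528 kbar

0.665 kbar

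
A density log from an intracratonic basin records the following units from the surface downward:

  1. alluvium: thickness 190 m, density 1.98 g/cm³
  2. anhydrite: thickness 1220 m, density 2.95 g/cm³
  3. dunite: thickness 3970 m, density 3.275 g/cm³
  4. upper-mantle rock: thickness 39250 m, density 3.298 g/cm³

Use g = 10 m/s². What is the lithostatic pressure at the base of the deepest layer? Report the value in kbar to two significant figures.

15 kbar

alluvium: 1980 kg/m³ × 10 m/s² × 190 m = 3.762×10^6 Pa = 0.03762 kbar
anhydrite: 2950 kg/m³ × 10 m/s² × 1220 m = 3.599×10^7 Pa = 0.3599 kbar
dunite: 3275 kg/m³ × 10 m/s² × 3970 m = 1.300×10^8 Pa = 1.300 kbar
upper-mantle rock: 3298 kg/m³ × 10 m/s² × 39250 m = 1.294×10^9 Pa = 12.94 kbar
Total = 0.03762 + 0.3599 + 1.300 + 12.94 = 14.642 kbar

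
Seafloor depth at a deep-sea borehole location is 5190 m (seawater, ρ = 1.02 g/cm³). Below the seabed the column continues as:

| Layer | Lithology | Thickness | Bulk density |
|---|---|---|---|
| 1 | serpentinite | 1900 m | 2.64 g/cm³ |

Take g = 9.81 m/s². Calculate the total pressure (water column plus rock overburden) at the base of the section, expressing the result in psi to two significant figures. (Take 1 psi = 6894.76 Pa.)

15000 psi

seawater: 1020 kg/m³ × 9.81 m/s² × 5190 m = 5.193×10^7 Pa = 7532 psi
serpentinite: 2640 kg/m³ × 9.81 m/s² × 1900 m = 4.921×10^7 Pa = 7137 psi
Total = 7532 + 7137 = 14669 psi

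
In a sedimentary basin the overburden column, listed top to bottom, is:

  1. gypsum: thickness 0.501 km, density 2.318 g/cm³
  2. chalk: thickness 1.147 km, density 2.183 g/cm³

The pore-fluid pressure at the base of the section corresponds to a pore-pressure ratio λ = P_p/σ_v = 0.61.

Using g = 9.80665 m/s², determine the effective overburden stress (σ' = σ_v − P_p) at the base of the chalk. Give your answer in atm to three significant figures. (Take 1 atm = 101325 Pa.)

Overburden (lithostatic) stress σ_v:
gypsum: 2318 kg/m³ × 9.80665 m/s² × 501 m = 1.139×10^7 Pa = 11.39 MPa
chalk: 2183 kg/m³ × 9.80665 m/s² × 1147 m = 2.455×10^7 Pa = 24.55 MPa
Total = 11.39 + 24.55 = 35.944 MPa
Pore pressure P_p = λ·σ_v = 0.61 × 35.94 MPa = 21.93 MPa
Effective stress σ' = σ_v − P_p = 35.94 − 21.93 = 14.018 MPa = 138.35 atm

138 atm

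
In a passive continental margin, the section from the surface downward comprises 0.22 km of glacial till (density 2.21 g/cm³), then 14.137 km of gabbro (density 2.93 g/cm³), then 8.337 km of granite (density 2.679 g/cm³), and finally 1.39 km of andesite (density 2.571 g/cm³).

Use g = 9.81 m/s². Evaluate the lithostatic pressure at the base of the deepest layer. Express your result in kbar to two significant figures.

glacial till: 2210 kg/m³ × 9.81 m/s² × 220 m = 4.770×10^6 Pa = 0.04770 kbar
gabbro: 2930 kg/m³ × 9.81 m/s² × 14137 m = 4.063×10^8 Pa = 4.063 kbar
granite: 2679 kg/m³ × 9.81 m/s² × 8337 m = 2.191×10^8 Pa = 2.191 kbar
andesite: 2571 kg/m³ × 9.81 m/s² × 1390 m = 3.506×10^7 Pa = 0.3506 kbar
Total = 0.04770 + 4.063 + 2.191 + 0.3506 = 6.6528 kbar

6.7 kbar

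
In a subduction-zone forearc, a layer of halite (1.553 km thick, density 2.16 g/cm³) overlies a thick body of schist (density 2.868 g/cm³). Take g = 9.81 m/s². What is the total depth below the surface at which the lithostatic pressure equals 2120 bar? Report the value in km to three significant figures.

7.92 km

Pressure at base of upper layers: 2160×9.81×1553 = 3.291×10^7 Pa = 329.1 bar
Remaining pressure to be supplied by schist: 2.120×10^8 − 3.291×10^7 = 1.791×10^8 Pa
Additional depth in schist = 1.791×10^8 Pa / (2868 kg/m³ × 9.81 m/s²) = 6365.5 m
Total depth = 1553 m + 6365.5 m = 7918.5 m
= 7.9185 km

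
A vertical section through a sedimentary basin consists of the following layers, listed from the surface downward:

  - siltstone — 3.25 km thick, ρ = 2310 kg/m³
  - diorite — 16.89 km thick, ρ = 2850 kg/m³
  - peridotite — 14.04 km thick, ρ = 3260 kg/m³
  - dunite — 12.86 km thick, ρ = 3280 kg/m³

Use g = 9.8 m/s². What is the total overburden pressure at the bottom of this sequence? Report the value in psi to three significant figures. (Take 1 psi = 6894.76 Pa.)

204000 psi

siltstone: 2310 kg/m³ × 9.8 m/s² × 3250 m = 7.357×10^7 Pa = 10671 psi
diorite: 2850 kg/m³ × 9.8 m/s² × 16890 m = 4.717×10^8 Pa = 68420 psi
peridotite: 3260 kg/m³ × 9.8 m/s² × 14040 m = 4.485×10^8 Pa = 65057 psi
dunite: 3280 kg/m³ × 9.8 m/s² × 12860 m = 4.134×10^8 Pa = 59955 psi
Total = 10671 + 68420 + 65057 + 59955 = 2.0410×10^5 psi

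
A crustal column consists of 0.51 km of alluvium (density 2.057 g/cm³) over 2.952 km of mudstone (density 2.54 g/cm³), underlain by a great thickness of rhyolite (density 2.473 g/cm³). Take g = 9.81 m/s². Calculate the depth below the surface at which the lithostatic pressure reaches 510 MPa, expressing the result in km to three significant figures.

Pressure at base of upper layers: 2057×9.81×510 + 2540×9.81×2952 = 8.385×10^7 Pa = 83.85 MPa
Remaining pressure to be supplied by rhyolite: 5.100×10^8 − 8.385×10^7 = 4.262×10^8 Pa
Additional depth in rhyolite = 4.262×10^8 Pa / (2473 kg/m³ × 9.81 m/s²) = 17566 m
Total depth = 3462 m + 17566 m = 21028 m
= 21.028 km

21.0 km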